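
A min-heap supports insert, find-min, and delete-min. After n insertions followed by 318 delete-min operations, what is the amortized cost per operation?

Insert takes O(log n) worst case. Delete-min takes O(log n). Over a sequence of n inserts and 318 delete-mins, total cost is O((n + 318) log n). Amortized per operation: O(log n).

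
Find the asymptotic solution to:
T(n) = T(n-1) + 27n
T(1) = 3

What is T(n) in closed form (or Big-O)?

Unrolling: T(n) = 3 + 27*(2 + 3 + ... + n) = 3 + 27*(n(n+1)/2 - 1) = O(n^2).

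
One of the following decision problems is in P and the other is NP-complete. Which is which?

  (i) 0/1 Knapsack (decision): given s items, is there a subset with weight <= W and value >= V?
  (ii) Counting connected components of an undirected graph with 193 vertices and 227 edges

(i) is NP-complete: reduces from Subset Sum.
(ii) is P: BFS/DFS visits each vertex and edge once: O(V+E).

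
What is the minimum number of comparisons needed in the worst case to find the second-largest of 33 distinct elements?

Lower bound: finding the max needs 33-1 comparisons. By the adversary weight-doubling argument, the max must personally win >= ceil(log_2(33)) = 6 comparisons; the 2nd-largest is among those 6 losers, needing 6-1 more comparisons. Total >= 33-1 + 6-1 = 37. A balanced knockout tournament achieves this.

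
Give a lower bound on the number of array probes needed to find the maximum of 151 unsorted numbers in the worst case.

Adversary: any unprobed cell could hold a value larger than everything seen so far. If fewer than 151 cells are probed, the adversary places the max in an unprobed cell. So all 151 cells must be examined; together with 151-1 comparisons this is tight.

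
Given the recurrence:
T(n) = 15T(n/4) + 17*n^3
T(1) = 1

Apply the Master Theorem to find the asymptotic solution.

a=15, b=4, f(n)=17*n^3. log_4(15) = 1.953 < 3. Case 3: T(n) = O(n^3).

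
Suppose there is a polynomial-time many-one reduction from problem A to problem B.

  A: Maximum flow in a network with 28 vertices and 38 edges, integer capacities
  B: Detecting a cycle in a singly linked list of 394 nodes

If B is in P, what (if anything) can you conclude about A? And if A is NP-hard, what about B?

A poly-time reduction A <=_p B means any A-instance can be transformed to a B-instance in poly time.
If B is in P: compose the reduction with B's poly-time algorithm to solve A in poly time, so A is in P.
If A is NP-hard: every NP problem reduces to A, which reduces to B; composing reductions, every NP problem reduces to B, so B is NP-hard.
(Here in fact A is P and B is P.)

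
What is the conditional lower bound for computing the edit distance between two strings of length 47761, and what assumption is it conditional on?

Under SETH (the Strong Exponential Time Hypothesis), edit distance on length-47761 strings cannot be computed in O(n^(2-epsilon)) time for any epsilon > 0 (Backurs-Indyk). The reduction is from CNF-SAT via the orthogonal vectors problem.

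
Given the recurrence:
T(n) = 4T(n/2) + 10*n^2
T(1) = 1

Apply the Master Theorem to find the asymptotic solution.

a=4, b=2, f(n)=10*n^2. log_2(4) = 2. Case 2: T(n) = O(n^2 log n).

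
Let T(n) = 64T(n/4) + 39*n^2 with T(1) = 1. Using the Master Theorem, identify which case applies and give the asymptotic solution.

a=64, b=4, f(n)=39*n^2.
log_4(64) = 3 > 2.
Since f(n) = O(n^2) is polynomially smaller than n^3, Case 1 applies.
T(n) = Theta(n^3).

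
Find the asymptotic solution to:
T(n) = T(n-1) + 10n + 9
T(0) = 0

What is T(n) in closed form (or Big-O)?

Dominant term in sum is 10*sum(i, i=1..n) = 10*n*(n+1)/2 = O(n^2).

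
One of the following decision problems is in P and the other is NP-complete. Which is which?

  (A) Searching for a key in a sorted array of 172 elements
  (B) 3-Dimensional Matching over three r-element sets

(A) is P: binary search runs in O(log n).
(B) is NP-complete: one of Karp's 21 NP-complete problems.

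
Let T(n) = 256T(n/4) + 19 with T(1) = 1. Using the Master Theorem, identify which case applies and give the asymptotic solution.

a=256, b=4, f(n)=19.
log_4(256) = 4 > 0.
Since f(n) = O(n^0) is polynomially smaller than n^4, Case 1 applies.
T(n) = Theta(n^4).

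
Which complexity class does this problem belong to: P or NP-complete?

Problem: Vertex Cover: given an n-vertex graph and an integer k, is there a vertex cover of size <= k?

This problem is NP-complete: one of Karp's 21 NP-complete problems (with k part of the input; for any fixed constant k it is in P).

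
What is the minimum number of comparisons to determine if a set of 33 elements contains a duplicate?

Determining if 33 elements are all distinct requires Omega(n log n) comparisons in the comparison model. This follows from the element distinctness lower bound.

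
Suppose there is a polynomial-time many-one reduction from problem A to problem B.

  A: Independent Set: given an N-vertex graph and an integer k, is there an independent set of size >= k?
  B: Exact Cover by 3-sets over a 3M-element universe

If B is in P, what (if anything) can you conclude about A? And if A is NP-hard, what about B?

A poly-time reduction A <=_p B means any A-instance can be transformed to a B-instance in poly time.
If B is in P: compose the reduction with B's poly-time algorithm to solve A in poly time, so A is in P.
If A is NP-hard: every NP problem reduces to A, which reduces to B; composing reductions, every NP problem reduces to B, so B is NP-hard.
(Here in fact A is NP-complete and B is NP-complete.)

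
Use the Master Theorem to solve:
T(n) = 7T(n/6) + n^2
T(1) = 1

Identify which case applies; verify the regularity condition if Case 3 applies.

a=7, b=6, f(n)=n^2.
log_6(7) = 1.086 < 2.
f(n) = Omega(n^(1.086+epsilon)) for some epsilon > 0, so Case 3 is the candidate.
Regularity: a*f(n/b) = 7*1*(n/6)^2 = (7/36)*1*n^2 <= c*f(n) with c = 7/36 < 1. Satisfied.
Case 3: T(n) = Theta(n^2).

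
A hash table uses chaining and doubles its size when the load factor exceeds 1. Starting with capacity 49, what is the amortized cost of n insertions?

Rehashing occurs when load exceeds 1. Total rehash cost is geometric series summing to O(n). Each insertion itself is O(1). Amortized: O(1).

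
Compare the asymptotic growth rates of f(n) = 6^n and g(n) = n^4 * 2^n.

f(n) = 6^n grows faster: 6^n / (n^4 2^n) = (6/2)^n / n^4 -> infinity since 6/2 > 1.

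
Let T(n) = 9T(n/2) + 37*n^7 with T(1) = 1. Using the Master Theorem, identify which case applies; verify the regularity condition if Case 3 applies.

a=9, b=2, f(n)=37*n^7.
log_2(9) = 3.17 < 7.
f(n) = Omega(n^(3.17+epsilon)) for some epsilon > 0, so Case 3 is the candidate.
Regularity: a*f(n/b) = 9*37*(n/2)^7 = (9/128)*37*n^7 <= c*f(n) with c = 9/128 < 1. Satisfied.
Case 3: T(n) = Theta(n^7).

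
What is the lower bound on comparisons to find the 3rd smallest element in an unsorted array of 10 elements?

Finding the 3rd smallest of 10 elements requires Omega(n) comparisons. Every element must participate in at least one comparison; otherwise it could be the 3rd smallest.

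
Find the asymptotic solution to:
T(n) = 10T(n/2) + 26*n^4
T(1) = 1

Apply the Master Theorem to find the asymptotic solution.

a=10, b=2, f(n)=26*n^4. log_2(10) = 3.322 < 4. Case 3: T(n) = O(n^4).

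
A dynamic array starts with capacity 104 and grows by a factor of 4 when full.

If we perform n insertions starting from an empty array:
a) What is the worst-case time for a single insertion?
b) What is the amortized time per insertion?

(a) Worst-case single insertion: O(n) -- when the array is full at capacity c, the resize copies all c elements, and c can be Theta(n).
(b) Resizes happen at sizes 104, 416, 1664, ... Total copy cost for n insertions: 104 + 416 + ... = O(n) (geometric series with ratio 1/4). Amortized cost per insertion: O(n)/n = O(1).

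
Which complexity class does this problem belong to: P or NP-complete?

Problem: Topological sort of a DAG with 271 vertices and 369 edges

This problem is in P: DFS-based topological sort runs in O(V+E).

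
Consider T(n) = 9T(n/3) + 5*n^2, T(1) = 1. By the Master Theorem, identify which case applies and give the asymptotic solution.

a=9, b=3, f(n)=5*n^2.
log_3(9) = 2, so n^(log_b(a)) = n^2.
f(n) = Theta(n^2), so Case 2 applies.
T(n) = Theta(n^2 log n).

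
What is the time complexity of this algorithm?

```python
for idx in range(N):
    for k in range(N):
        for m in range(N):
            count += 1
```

Time complexity: O(n^3).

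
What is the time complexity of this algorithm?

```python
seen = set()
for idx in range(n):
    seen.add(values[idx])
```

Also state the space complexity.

Time complexity: O(n).
Space complexity: O(n).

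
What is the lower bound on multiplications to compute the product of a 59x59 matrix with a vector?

A 59x59 matrix-vector product has 59 inner products of length 59. Output depends on all 59^2 = 3481 matrix entries. At least 3481 multiplications needed.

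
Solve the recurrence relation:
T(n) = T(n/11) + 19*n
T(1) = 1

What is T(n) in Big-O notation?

Geometric series: 19*n*(1 + 1/11 + 1/11^2 + ...) = O(n). T(n) = O(n).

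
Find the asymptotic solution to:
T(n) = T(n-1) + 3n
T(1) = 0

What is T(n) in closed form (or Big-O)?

Unrolling: T(n) = 0 + 3*(2 + 3 + ... + n) = 0 + 3*(n(n+1)/2 - 1) = O(n^2).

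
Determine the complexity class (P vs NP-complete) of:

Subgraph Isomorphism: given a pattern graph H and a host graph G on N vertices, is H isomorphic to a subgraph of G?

This problem is NP-complete: generalizes Clique and Hamiltonian Path (pattern size is part of the input).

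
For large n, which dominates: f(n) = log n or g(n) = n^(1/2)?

g(n) = n^(1/2) grows faster: any positive power of n dominates log n.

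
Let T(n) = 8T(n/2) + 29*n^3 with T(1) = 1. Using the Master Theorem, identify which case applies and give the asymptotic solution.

a=8, b=2, f(n)=29*n^3.
log_2(8) = 3, so n^(log_b(a)) = n^3.
f(n) = Theta(n^3), so Case 2 applies.
T(n) = Theta(n^3 log n).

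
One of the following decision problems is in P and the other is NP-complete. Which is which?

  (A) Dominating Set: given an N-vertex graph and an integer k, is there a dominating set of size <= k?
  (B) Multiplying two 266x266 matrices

(A) is NP-complete: reduces from Set Cover (with k part of the input).
(B) is P: the schoolbook algorithm runs in O(n^3).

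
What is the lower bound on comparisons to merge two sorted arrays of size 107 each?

To merge two sorted arrays of size 107, we need at least 213 comparisons in the worst case. An adversary can force every element to be compared.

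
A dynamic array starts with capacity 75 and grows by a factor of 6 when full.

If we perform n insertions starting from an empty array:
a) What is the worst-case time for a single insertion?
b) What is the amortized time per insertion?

(a) Worst-case single insertion: O(n) -- when the array is full at capacity c, the resize copies all c elements, and c can be Theta(n).
(b) Resizes happen at sizes 75, 450, 2700, ... Total copy cost for n insertions: 75 + 450 + ... = O(n) (geometric series with ratio 1/6). Amortized cost per insertion: O(n)/n = O(1).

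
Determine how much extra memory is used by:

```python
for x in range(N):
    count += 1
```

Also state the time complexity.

Space complexity: O(1).
Only a constant amount of auxiliary storage is used; nothing grows with n.
Time complexity: O(n).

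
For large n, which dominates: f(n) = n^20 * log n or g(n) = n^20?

f(n) = n^20 * log n grows faster: extra log n factor -> infinity.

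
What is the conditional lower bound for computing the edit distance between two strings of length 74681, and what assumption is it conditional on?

Under SETH (the Strong Exponential Time Hypothesis), edit distance on length-74681 strings cannot be computed in O(n^(2-epsilon)) time for any epsilon > 0 (Backurs-Indyk). The reduction is from CNF-SAT via the orthogonal vectors problem.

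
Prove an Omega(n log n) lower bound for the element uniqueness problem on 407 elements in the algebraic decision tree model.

In the algebraic decision tree model, element uniqueness on 407 elements is equivalent to determining which cell of an arrangement of C(407,2) = 82621 hyperplanes x_i = x_j contains the input point. Ben-Or's theorem shows this requires Omega(n log n).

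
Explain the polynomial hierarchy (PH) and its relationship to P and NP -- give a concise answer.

The polynomial hierarchy is a tower of complexity classes: Sigma_0^P = Pi_0^P = P, Sigma_1^P = NP, Pi_1^P = co-NP, and Sigma_{k+1}^P = NP^{Sigma_k^P}. PH is contained in PSPACE. If any level collapses (Sigma_k = Pi_k), the entire hierarchy collapses to that level.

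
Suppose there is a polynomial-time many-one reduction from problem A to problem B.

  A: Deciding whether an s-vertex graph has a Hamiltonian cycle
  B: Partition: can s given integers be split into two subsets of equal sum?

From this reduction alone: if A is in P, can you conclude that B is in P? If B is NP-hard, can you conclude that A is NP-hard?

A poly-time reduction A <=_p B transfers tractability DOWN (B easy => A easy) and hardness UP (A hard => B hard), not the reverse.
From A in P, the reduction alone does NOT give B in P: any problem in P trivially reduces to SAT, yet SAT is not known to be in P.
From B NP-hard, the reduction alone does NOT give A NP-hard: again, easy problems reduce to hard ones.
(Here in fact A is NP-complete and B is NP-complete.)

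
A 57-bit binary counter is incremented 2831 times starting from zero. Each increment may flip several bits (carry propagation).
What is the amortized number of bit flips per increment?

Bit i flips on every 2^i-th increment, so over 2831 increments bit i flips floor(2831/2^i) times. Summing over i: total flips < 2 * 2831. Amortized: < 2 = O(1) per increment.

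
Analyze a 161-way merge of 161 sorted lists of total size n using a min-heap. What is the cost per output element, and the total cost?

Maintain a min-heap of size 161 holding the current head of each list. Each output step does one extract-min (O(log 161)) and one insert of that list's next element (O(log 161)). Each of the n elements passes through the heap exactly once, so the total cost is O(n log 161), i.e. O(log 161) per output element.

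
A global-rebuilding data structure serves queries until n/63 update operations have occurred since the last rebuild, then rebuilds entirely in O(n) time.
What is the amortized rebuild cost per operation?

The O(n) rebuild is triggered by n/63 operations, so each contributes O(n)/(n/63) = O(63) = O(1) to the rebuild cost.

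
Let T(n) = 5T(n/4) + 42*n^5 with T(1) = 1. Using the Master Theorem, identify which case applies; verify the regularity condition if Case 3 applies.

a=5, b=4, f(n)=42*n^5.
log_4(5) = 1.161 < 5.
f(n) = Omega(n^(1.161+epsilon)) for some epsilon > 0, so Case 3 is the candidate.
Regularity: a*f(n/b) = 5*42*(n/4)^5 = (5/1024)*42*n^5 <= c*f(n) with c = 5/1024 < 1. Satisfied.
Case 3: T(n) = Theta(n^5).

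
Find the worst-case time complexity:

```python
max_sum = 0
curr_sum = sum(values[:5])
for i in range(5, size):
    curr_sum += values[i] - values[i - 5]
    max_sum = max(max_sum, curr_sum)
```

Time complexity: O(n).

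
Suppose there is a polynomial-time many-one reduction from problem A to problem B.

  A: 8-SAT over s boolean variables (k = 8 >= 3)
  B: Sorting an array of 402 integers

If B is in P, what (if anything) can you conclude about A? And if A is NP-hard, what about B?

A poly-time reduction A <=_p B means any A-instance can be transformed to a B-instance in poly time.
If B is in P: compose the reduction with B's poly-time algorithm to solve A in poly time, so A is in P.
If A is NP-hard: every NP problem reduces to A, which reduces to B; composing reductions, every NP problem reduces to B, so B is NP-hard.
(Here in fact A is NP-complete and B is in P, so no such reduction is known -- its existence would imply P = NP; the analysis concerns only what the assumed reduction would or would not let you conclude.)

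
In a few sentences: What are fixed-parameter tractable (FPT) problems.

A problem parameterized by k is FPT if it can be solved in time f(k) * n^O(1), where f is any computable function of k alone. Vertex Cover parameterized by solution size k is FPT: O(2^k * n). The W-hierarchy (W[1], W[2], ...) classifies parameterized problems by hardness; Clique parameterized by clique size is W[1]-complete.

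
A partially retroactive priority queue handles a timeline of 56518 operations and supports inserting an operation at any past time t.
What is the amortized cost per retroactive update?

Partially retroactive priority queues (Demaine-Iacono-Langerman) allow updates at past times with queries only at the present. With a balanced BST over the m = 56518 timeline events tracking bridges, each retroactive insert or delete is O(log m) amortized.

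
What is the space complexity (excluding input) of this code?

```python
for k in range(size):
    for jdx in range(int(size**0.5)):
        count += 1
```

Space complexity: O(1).
Only a constant amount of auxiliary storage is used; nothing grows with n.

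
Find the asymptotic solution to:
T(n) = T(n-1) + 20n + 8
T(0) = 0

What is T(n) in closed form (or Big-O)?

Dominant term in sum is 20*sum(i, i=1..n) = 20*n*(n+1)/2 = O(n^2).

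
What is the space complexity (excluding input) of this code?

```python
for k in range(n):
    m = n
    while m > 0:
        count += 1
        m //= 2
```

Space complexity: O(1).
Only a constant amount of auxiliary storage is used; nothing grows with n.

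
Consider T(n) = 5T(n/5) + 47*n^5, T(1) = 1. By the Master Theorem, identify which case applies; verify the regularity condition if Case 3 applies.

a=5, b=5, f(n)=47*n^5.
log_5(5) = 1 < 5.
f(n) = Omega(n^(1+epsilon)) for some epsilon > 0, so Case 3 is the candidate.
Regularity: a*f(n/b) = 5*47*(n/5)^5 = (5/3125)*47*n^5 <= c*f(n) with c = 5/3125 < 1. Satisfied.
Case 3: T(n) = Theta(n^5).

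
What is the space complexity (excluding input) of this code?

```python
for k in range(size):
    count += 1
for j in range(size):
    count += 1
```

Space complexity: O(1).
Only a constant amount of auxiliary storage is used; nothing grows with n.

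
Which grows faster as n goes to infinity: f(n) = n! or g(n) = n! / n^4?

f(n) = n! grows faster: the ratio n!/(n!/n^4) = n^4 -> infinity.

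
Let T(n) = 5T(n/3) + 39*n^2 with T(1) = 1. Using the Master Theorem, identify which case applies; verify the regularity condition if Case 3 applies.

a=5, b=3, f(n)=39*n^2.
log_3(5) = 1.465 < 2.
f(n) = Omega(n^(1.465+epsilon)) for some epsilon > 0, so Case 3 is the candidate.
Regularity: a*f(n/b) = 5*39*(n/3)^2 = (5/9)*39*n^2 <= c*f(n) with c = 5/9 < 1. Satisfied.
Case 3: T(n) = Theta(n^2).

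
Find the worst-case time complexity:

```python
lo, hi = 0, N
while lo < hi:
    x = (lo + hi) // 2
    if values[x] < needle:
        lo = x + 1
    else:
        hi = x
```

Time complexity: O(log n).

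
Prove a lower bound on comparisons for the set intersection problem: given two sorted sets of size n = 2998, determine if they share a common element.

For two sorted arrays of size n = 2998, any correct algorithm must examine Omega(n) elements. If fewer are examined, an adversary places a common element in an unexamined gap. A merge-based scan achieves O(n), so the bound is tight.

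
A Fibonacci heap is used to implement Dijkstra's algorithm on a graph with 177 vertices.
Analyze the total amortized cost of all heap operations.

Dijkstra performs 177 insert, 177 extract-min, and at most E decrease-key operations. With Fibonacci heap: insert O(1) amortized, extract-min O(log n) amortized, decrease-key O(1) amortized. Total with n = 177: O(n * 1 + n * log n + E * 1) = O(n log n + E).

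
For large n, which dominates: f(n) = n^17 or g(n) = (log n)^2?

f(n) = n^17 grows faster: any positive polynomial dominates any polylog.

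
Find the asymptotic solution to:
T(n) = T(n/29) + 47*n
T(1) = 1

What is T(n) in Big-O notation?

Geometric series: 47*n*(1 + 1/29 + 1/29^2 + ...) = O(n). T(n) = O(n).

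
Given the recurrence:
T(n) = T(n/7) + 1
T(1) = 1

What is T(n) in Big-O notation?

Each step divides n by 7 and adds 1. After log_7(n) steps, T(n) = O(log n).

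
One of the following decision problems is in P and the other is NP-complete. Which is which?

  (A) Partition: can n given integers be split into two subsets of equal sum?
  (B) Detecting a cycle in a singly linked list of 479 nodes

(A) is NP-complete: Subset Sum reduces to it (one of Karp's 21 NP-complete problems).
(B) is P: Floyd's tortoise-and-hare runs in O(n) time, O(1) space.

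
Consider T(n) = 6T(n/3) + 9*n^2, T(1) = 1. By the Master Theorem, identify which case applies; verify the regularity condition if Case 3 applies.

a=6, b=3, f(n)=9*n^2.
log_3(6) = 1.631 < 2.
f(n) = Omega(n^(1.631+epsilon)) for some epsilon > 0, so Case 3 is the candidate.
Regularity: a*f(n/b) = 6*9*(n/3)^2 = (6/9)*9*n^2 <= c*f(n) with c = 6/9 < 1. Satisfied.
Case 3: T(n) = Theta(n^2).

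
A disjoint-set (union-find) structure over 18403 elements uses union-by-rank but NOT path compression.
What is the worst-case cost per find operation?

Union-by-rank alone keeps every tree's height <= log_2(18403) ~= 14.2. Each find traverses from a node to its root, costing O(height) = O(log n). Without path compression this bound is tight.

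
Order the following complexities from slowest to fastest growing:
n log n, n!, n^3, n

Ordered by growth rate: n < n log n < n^3 < n!.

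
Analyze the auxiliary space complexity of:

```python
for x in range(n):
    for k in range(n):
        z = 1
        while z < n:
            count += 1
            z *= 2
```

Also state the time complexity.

Space complexity: O(1).
Only a constant amount of auxiliary storage is used; nothing grows with n.
Time complexity: O(n^2 log n).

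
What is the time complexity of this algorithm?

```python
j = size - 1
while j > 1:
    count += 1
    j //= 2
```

Time complexity: O(log n).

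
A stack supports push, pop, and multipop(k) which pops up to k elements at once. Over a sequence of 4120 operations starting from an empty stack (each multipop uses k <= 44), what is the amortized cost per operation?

Each element is pushed exactly once and popped at most once (whether by pop or as part of a multipop). So the total number of individual pops over the whole sequence is at most the number of pushes, which is at most 4120. Total work <= 2 * 4120, hence O(1) amortized per operation.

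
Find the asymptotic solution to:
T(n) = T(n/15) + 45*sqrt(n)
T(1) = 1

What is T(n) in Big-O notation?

Each level contributes sqrt(n/15^k). Geometric series with ratio 1/sqrt(15) < 1 sums to O(sqrt(n)).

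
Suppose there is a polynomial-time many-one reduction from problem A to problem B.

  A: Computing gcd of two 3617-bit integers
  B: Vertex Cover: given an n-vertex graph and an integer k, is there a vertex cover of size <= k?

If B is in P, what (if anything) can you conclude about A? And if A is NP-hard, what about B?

A poly-time reduction A <=_p B means any A-instance can be transformed to a B-instance in poly time.
If B is in P: compose the reduction with B's poly-time algorithm to solve A in poly time, so A is in P.
If A is NP-hard: every NP problem reduces to A, which reduces to B; composing reductions, every NP problem reduces to B, so B is NP-hard.
(Here in fact A is P and B is NP-complete.)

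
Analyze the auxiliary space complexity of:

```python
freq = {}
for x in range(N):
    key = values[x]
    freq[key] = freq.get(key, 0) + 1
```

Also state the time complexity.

Space complexity: O(n).
Auxiliary storage grows linearly with the input size n in the worst case.
Time complexity: O(n).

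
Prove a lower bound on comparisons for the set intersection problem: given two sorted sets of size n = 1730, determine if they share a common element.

For two sorted arrays of size n = 1730, any correct algorithm must examine Omega(n) elements. If fewer are examined, an adversary places a common element in an unexamined gap. A merge-based scan achieves O(n), so the bound is tight.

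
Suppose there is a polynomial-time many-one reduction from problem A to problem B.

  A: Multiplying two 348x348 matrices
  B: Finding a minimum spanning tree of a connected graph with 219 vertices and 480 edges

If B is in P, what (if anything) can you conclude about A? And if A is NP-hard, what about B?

A poly-time reduction A <=_p B means any A-instance can be transformed to a B-instance in poly time.
If B is in P: compose the reduction with B's poly-time algorithm to solve A in poly time, so A is in P.
If A is NP-hard: every NP problem reduces to A, which reduces to B; composing reductions, every NP problem reduces to B, so B is NP-hard.
(Here in fact A is P and B is P.)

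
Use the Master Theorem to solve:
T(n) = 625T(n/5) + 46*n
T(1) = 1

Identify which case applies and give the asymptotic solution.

a=625, b=5, f(n)=46*n.
log_5(625) = 4 > 1.
Since f(n) = O(n^1) is polynomially smaller than n^4, Case 1 applies.
T(n) = Theta(n^4).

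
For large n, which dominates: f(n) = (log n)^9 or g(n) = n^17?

g(n) = n^17 grows faster: any positive polynomial dominates any polylog.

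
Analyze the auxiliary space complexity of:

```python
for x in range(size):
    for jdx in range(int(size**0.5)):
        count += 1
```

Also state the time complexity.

Space complexity: O(1).
Only a constant amount of auxiliary storage is used; nothing grows with n.
Time complexity: O(n * sqrt(n)).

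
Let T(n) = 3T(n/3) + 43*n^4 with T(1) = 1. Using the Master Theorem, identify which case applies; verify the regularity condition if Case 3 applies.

a=3, b=3, f(n)=43*n^4.
log_3(3) = 1 < 4.
f(n) = Omega(n^(1+epsilon)) for some epsilon > 0, so Case 3 is the candidate.
Regularity: a*f(n/b) = 3*43*(n/3)^4 = (3/81)*43*n^4 <= c*f(n) with c = 3/81 < 1. Satisfied.
Case 3: T(n) = Theta(n^4).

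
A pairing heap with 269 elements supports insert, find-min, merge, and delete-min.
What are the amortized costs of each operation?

Pairing heaps are self-adjusting heap-ordered trees. Insert and merge link two roots: O(1). Find-min reads the root: O(1). Delete-min removes the root, then pairs children in two passes; amortized cost is O(log 269) = O(log n).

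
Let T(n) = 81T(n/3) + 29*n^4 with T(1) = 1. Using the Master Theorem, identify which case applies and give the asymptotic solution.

a=81, b=3, f(n)=29*n^4.
log_3(81) = 4, so n^(log_b(a)) = n^4.
f(n) = Theta(n^4), so Case 2 applies.
T(n) = Theta(n^4 log n).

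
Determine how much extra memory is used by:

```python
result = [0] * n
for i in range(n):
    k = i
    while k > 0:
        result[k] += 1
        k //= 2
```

Space complexity: O(n).
Auxiliary storage grows linearly with the input size n in the worst case.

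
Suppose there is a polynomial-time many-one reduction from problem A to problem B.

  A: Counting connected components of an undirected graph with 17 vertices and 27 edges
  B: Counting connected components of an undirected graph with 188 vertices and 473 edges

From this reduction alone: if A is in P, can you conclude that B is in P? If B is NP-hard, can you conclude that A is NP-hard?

A poly-time reduction A <=_p B transfers tractability DOWN (B easy => A easy) and hardness UP (A hard => B hard), not the reverse.
From A in P, the reduction alone does NOT give B in P: any problem in P trivially reduces to SAT, yet SAT is not known to be in P.
From B NP-hard, the reduction alone does NOT give A NP-hard: again, easy problems reduce to hard ones.
(Here in fact A is P and B is P.)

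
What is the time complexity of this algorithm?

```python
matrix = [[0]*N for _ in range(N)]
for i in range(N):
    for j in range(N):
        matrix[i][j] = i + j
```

Time complexity: O(n^2).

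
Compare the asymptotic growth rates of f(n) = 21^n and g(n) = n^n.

g(n) = n^n grows faster: n^n / 21^n = (n/21)^n -> infinity once n > 21.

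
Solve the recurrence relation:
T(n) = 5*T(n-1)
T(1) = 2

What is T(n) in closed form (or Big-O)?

Each step multiplies by 5. T(n) = T(1)*5^(n-1) = 2*5^(n-1).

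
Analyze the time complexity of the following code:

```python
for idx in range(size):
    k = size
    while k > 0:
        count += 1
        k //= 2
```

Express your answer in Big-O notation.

Time complexity: O(n log n).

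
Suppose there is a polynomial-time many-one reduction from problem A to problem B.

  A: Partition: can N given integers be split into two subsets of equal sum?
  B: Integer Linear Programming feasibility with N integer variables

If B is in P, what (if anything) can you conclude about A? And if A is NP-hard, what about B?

A poly-time reduction A <=_p B means any A-instance can be transformed to a B-instance in poly time.
If B is in P: compose the reduction with B's poly-time algorithm to solve A in poly time, so A is in P.
If A is NP-hard: every NP problem reduces to A, which reduces to B; composing reductions, every NP problem reduces to B, so B is NP-hard.
(Here in fact A is NP-complete and B is NP-complete.)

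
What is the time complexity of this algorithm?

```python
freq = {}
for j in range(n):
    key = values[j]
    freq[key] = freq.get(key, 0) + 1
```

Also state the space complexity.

Time complexity: O(n).
Space complexity: O(n).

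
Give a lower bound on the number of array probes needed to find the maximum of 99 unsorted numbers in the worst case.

Adversary: any unprobed cell could hold a value larger than everything seen so far. If fewer than 99 cells are probed, the adversary places the max in an unprobed cell. So all 99 cells must be examined; together with 99-1 comparisons this is tight.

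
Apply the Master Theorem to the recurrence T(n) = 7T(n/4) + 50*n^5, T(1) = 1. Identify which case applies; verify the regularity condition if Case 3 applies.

a=7, b=4, f(n)=50*n^5.
log_4(7) = 1.404 < 5.
f(n) = Omega(n^(1.404+epsilon)) for some epsilon > 0, so Case 3 is the candidate.
Regularity: a*f(n/b) = 7*50*(n/4)^5 = (7/1024)*50*n^5 <= c*f(n) with c = 7/1024 < 1. Satisfied.
Case 3: T(n) = Theta(n^5).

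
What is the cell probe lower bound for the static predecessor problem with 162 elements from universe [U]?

The Patrascu-Thorup lower bound shows any data structure on n = 162 elements using O(n * polylog(n)) space requires Omega(log log U) query time. van Emde Boas trees achieve O(log log U) with O(U) space.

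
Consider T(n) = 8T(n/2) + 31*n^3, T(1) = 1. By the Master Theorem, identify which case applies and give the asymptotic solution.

a=8, b=2, f(n)=31*n^3.
log_2(8) = 3, so n^(log_b(a)) = n^3.
f(n) = Theta(n^3), so Case 2 applies.
T(n) = Theta(n^3 log n).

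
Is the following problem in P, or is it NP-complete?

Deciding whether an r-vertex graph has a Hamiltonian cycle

This problem is NP-complete: one of Karp's 21 NP-complete problems.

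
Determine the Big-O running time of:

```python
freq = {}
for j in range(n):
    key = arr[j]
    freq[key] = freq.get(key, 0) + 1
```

Time complexity: O(n).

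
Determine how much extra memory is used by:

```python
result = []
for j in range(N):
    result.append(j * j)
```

Space complexity: O(n).
Auxiliary storage grows linearly with the input size n in the worst case.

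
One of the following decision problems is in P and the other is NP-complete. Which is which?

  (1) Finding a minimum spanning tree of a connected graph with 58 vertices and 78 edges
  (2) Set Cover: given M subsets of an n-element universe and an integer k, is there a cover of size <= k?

(1) is P: Kruskal's / Prim's algorithms run in polynomial time.
(2) is NP-complete: one of Karp's 21 NP-complete problems (with k part of the input).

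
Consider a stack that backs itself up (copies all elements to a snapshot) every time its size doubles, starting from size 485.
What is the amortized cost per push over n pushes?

Backups occur at sizes 485, 970, 1940, ..., copying 485 + 970 + 1940 + ... <= 2n elements total (geometric series). Spread over n pushes, the amortized backup cost is O(1) per push.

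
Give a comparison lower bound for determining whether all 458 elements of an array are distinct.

In the algebraic decision-tree model, the YES region for element distinctness on 458 elements has 458! connected components (one per ordering). Ben-Or's theorem then gives a lower bound of Omega(log(n!)) = Omega(n log n).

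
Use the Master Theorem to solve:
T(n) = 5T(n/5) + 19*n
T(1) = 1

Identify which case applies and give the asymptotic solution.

a=5, b=5, f(n)=19*n.
log_5(5) = 1, so n^(log_b(a)) = n.
f(n) = Theta(n), so Case 2 applies.
T(n) = Theta(n log n).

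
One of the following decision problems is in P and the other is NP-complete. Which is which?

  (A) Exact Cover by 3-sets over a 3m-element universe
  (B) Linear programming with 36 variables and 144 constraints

(A) is NP-complete: one of Karp's 21 NP-complete problems.
(B) is P: the ellipsoid and interior-point methods run in polynomial time.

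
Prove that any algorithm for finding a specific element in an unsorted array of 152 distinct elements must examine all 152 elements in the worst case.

Adversary argument: if the algorithm examines fewer than 152 elements, the adversary places the target in an unexamined position. The algorithm cannot distinguish 'not present' from 'in unexamined position'.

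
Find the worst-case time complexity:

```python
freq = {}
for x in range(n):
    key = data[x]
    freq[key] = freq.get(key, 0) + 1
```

Time complexity: O(n).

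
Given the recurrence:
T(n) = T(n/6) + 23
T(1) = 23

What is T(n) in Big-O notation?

Each step divides n by 6 and adds 23. After log_6(n) steps, T(n) = O(log n).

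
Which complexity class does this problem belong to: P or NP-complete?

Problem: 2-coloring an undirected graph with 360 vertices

This problem is in P: 2-coloring is bipartiteness testing via BFS, O(V+E).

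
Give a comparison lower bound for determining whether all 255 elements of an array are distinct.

In the algebraic decision-tree model, the YES region for element distinctness on 255 elements has 255! connected components (one per ordering). Ben-Or's theorem then gives a lower bound of Omega(log(n!)) = Omega(n log n).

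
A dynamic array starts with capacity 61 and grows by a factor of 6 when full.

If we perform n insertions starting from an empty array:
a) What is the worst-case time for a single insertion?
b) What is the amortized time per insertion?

(a) Worst-case single insertion: O(n) -- when the array is full at capacity c, the resize copies all c elements, and c can be Theta(n).
(b) Resizes happen at sizes 61, 366, 2196, ... Total copy cost for n insertions: 61 + 366 + ... = O(n) (geometric series with ratio 1/6). Amortized cost per insertion: O(n)/n = O(1).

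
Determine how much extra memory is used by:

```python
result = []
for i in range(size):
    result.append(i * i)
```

Space complexity: O(n).
Auxiliary storage grows linearly with the input size n in the worst case.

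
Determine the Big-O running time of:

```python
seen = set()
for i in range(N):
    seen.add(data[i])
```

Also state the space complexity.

Time complexity: O(n).
Space complexity: O(n).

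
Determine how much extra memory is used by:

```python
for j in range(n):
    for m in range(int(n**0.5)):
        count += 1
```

Space complexity: O(1).
Only a constant amount of auxiliary storage is used; nothing grows with n.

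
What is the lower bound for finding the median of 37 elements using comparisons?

To find the median of 37 elements, every element must be compared at least once, so the lower bound is Omega(n). The BFPRT algorithm achieves O(n), making this tight.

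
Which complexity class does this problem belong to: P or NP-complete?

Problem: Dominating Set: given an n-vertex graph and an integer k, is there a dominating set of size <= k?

This problem is NP-complete: reduces from Set Cover (with k part of the input).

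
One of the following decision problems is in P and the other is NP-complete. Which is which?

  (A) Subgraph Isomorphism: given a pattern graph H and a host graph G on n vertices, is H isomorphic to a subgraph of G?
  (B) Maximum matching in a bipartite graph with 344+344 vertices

(A) is NP-complete: generalizes Clique and Hamiltonian Path (pattern size is part of the input).
(B) is P: Hopcroft-Karp runs in O(E sqrt(V)).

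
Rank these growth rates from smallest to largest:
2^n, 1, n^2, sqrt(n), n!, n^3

Ordered by growth rate: 1 < sqrt(n) < n^2 < n^3 < 2^n < n!.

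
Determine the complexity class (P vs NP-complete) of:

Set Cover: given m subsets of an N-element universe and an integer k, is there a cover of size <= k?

This problem is NP-complete: one of Karp's 21 NP-complete problems (with k part of the input).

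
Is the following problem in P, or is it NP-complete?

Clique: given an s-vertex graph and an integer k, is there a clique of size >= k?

This problem is NP-complete: complement of Independent Set / Vertex Cover (with k part of the input).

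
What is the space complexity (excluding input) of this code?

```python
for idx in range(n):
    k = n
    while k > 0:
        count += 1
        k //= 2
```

Space complexity: O(1).
Only a constant amount of auxiliary storage is used; nothing grows with n.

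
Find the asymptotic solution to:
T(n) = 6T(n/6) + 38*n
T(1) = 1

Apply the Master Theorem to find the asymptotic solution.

a=6, b=6, f(n)=38*n. log_6(6) = 1. Case 2: T(n) = O(n log n).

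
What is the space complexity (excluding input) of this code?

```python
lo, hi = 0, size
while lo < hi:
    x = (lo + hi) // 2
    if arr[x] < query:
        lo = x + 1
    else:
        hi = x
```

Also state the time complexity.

Space complexity: O(1).
Only a constant amount of auxiliary storage is used; nothing grows with n.
Time complexity: O(log n).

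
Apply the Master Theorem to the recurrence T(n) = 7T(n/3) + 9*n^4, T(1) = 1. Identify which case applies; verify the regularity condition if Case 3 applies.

a=7, b=3, f(n)=9*n^4.
log_3(7) = 1.771 < 4.
f(n) = Omega(n^(1.771+epsilon)) for some epsilon > 0, so Case 3 is the candidate.
Regularity: a*f(n/b) = 7*9*(n/3)^4 = (7/81)*9*n^4 <= c*f(n) with c = 7/81 < 1. Satisfied.
Case 3: T(n) = Theta(n^4).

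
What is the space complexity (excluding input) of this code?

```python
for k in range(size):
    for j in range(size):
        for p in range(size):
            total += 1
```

Space complexity: O(1).
Only a constant amount of auxiliary storage is used; nothing grows with n.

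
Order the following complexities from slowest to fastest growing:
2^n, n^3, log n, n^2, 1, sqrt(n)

Ordered by growth rate: 1 < log n < sqrt(n) < n^2 < n^3 < 2^n.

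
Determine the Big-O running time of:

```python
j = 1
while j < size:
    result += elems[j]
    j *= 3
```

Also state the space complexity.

Time complexity: O(log n).
Space complexity: O(1).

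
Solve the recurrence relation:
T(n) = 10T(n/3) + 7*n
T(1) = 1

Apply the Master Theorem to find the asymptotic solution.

a=10, b=3, f(n)=7*n. log_3(10) = 2.096. Case 1 of Master Theorem: T(n) = O(n^2.096).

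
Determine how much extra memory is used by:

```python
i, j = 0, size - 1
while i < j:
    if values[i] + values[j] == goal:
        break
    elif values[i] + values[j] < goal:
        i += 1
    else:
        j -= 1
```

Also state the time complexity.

Space complexity: O(1).
Only a constant amount of auxiliary storage is used; nothing grows with n.
Time complexity: O(n).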